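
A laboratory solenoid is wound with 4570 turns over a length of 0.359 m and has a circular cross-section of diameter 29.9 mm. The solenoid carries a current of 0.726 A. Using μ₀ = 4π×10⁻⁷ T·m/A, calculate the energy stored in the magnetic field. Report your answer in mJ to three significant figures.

U ≈ 13.5 mJ

A = π(d/2)² = π(1.495×10^-2 m)² = 7.022×10^-4 m².
L = μ₀N²A/ℓ = (4π×10⁻⁷)(4570)²(7.022×10^-4)/(0.359) = 5.133×10^-2 H.
U = ½LI² = ½(5.133×10^-2)(0.726)² = 1.353×10^-2 J.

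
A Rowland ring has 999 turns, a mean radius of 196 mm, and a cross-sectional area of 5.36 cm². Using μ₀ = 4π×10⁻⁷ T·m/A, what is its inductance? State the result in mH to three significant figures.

For a thin toroid, L = μ₀N²A/(2πR).
L = (4π×10⁻⁷)(999)²(5.360×10^-4) / (2π×0.196 m) = 5.458×10^-4 H.

L ≈ 0.546 mH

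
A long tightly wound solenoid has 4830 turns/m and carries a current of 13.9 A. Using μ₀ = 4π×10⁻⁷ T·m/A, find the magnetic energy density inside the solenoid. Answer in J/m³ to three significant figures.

B = μ₀nI = (4π×10⁻⁷)(4.830×10^3)(13.9) = 8.437×10^-2 T.
u = B²/(2μ₀) = (8.437×10^-2)²/(2×4π×10⁻⁷) = 2.832×10^3 J/m³.

u ≈ 2830 J/m³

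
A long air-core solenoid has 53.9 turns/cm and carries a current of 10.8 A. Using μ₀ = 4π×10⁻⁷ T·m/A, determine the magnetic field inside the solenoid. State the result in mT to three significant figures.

Inside a long solenoid, B = μ₀nI.
B = (4π×10⁻⁷)(5.390×10^3 m⁻¹)(10.8 A) = 7.315×10^-2 T.

B ≈ 73.2 mT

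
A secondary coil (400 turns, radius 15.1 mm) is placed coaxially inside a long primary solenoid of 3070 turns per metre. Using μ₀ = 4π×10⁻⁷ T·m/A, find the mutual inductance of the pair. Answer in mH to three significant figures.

M ≈ 1.11 mH

The outer solenoid produces a uniform field B₁ = μ₀n₁I₁ across the inner coil,
so the flux linkage is N₂Φ = N₂B₁A₂ = μ₀n₁N₂A₂·I₁, giving M = μ₀n₁N₂A₂.
A₂ = πr² = π(1.510×10^-2 m)² = 7.163×10^-4 m².
M = (4π×10⁻⁷)(3070)(400)(7.163×10^-4) = 1.105×10^-3 H.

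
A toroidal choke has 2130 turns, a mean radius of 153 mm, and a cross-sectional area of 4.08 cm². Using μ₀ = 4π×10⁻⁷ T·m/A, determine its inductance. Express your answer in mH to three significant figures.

L ≈ 2.42 mH

For a thin toroid, L = μ₀N²A/(2πR).
L = (4π×10⁻⁷)(2130)²(4.080×10^-4) / (2π×0.153 m) = 2.420×10^-3 H.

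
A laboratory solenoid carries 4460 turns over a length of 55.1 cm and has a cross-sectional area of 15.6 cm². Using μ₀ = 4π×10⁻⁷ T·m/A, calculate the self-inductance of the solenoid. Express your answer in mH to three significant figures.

L ≈ 70.8 mH

A = 15.6 cm² = 1.560×10^-3 m².
For a long solenoid, L = μ₀N²A/ℓ.
L = (4π×10⁻⁷)(4460)²(1.560×10^-3)/(0.551 m) = 7.077×10^-2 H.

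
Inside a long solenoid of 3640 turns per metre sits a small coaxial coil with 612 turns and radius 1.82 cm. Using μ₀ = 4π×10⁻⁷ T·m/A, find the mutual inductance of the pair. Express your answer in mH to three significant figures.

M ≈ 2.91 mH

The outer solenoid produces a uniform field B₁ = μ₀n₁I₁ across the inner coil,
so the flux linkage is N₂Φ = N₂B₁A₂ = μ₀n₁N₂A₂·I₁, giving M = μ₀n₁N₂A₂.
A₂ = πr² = π(1.820×10^-2 m)² = 1.041×10^-3 m².
M = (4π×10⁻⁷)(3640)(612)(1.041×10^-3) = 2.913×10^-3 H.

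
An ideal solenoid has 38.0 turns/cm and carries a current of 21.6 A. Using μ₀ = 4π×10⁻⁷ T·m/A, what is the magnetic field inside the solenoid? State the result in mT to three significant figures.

Inside a long solenoid, B = μ₀nI.
B = (4π×10⁻⁷)(3.800×10^3 m⁻¹)(21.6 A) = 0.1031 T.

B ≈ 103 mT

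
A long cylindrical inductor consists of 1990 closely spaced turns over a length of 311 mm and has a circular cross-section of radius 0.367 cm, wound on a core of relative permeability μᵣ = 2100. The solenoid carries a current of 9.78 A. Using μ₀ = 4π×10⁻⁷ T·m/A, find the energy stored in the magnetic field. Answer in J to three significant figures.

U ≈ 68.0 J

A = πr² = π(3.670×10^-3 m)² = 4.231×10^-5 m².
L = μ₀μᵣN²A/ℓ = (4π×10⁻⁷)(2100)(1990)²(4.231×10^-5)/(0.311) = 1.422 H.
U = ½LI² = ½(1.422)(9.78)² = 68 J.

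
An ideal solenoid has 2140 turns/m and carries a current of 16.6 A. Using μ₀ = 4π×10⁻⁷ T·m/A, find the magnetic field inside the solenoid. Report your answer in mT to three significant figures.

B ≈ 44.6 mT

Inside a long solenoid, B = μ₀nI.
B = (4π×10⁻⁷)(2.140×10^3 m⁻¹)(16.6 A) = 4.464×10^-2 T.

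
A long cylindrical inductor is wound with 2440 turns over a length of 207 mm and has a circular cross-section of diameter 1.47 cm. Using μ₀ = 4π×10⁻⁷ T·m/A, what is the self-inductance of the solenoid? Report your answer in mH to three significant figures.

L ≈ 6.13 mH

A = π(d/2)² = π(7.350×10^-3 m)² = 1.697×10^-4 m².
For a long solenoid, L = μ₀N²A/ℓ.
L = (4π×10⁻⁷)(2440)²(1.697×10^-4)/(0.207 m) = 6.134×10^-3 H.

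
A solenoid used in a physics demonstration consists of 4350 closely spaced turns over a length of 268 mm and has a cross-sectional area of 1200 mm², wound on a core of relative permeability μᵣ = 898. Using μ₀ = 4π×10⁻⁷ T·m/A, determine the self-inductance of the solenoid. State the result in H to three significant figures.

A = 1200 mm² = 1.200×10^-3 m².
For a long solenoid, L = μ₀μᵣN²A/ℓ.
L = (4π×10⁻⁷)(898)(4350)²(1.200×10^-3)/(0.268 m) = 95.61 H.

L ≈ 95.6 H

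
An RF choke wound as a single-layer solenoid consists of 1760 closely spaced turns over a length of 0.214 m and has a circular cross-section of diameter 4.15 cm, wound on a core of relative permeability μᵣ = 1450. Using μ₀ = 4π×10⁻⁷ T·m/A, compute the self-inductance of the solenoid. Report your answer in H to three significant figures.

A = π(d/2)² = π(2.075×10^-2 m)² = 1.353×10^-3 m².
For a long solenoid, L = μ₀μᵣN²A/ℓ.
L = (4π×10⁻⁷)(1450)(1760)²(1.353×10^-3)/(0.214 m) = 35.68 H.

L ≈ 35.7 H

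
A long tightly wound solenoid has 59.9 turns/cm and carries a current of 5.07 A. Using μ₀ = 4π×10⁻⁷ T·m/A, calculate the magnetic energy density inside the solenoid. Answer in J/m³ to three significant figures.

u ≈ 579 J/m³

B = μ₀nI = (4π×10⁻⁷)(5.990×10^3)(5.07) = 3.816×10^-2 T.
u = B²/(2μ₀) = (3.816×10^-2)²/(2×4π×10⁻⁷) = 579.49 J/m³.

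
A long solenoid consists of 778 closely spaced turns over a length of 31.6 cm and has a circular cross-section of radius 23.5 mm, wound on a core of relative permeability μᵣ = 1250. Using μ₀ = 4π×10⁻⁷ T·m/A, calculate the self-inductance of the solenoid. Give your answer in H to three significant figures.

L ≈ 5.22 H

A = πr² = π(2.350×10^-2 m)² = 1.7349×10^-3 m².
For a long solenoid, L = μ₀μᵣN²A/ℓ.
L = (4π×10⁻⁷)(1250)(778)²(1.7349×10^-3)/(0.316 m) = 5.22 H.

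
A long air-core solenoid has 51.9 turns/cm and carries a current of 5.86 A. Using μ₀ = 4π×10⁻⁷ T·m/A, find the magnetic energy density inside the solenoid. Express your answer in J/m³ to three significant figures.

u ≈ 581 J/m³

B = μ₀nI = (4π×10⁻⁷)(5.190×10^3)(5.86) = 3.822×10^-2 T.
u = B²/(2μ₀) = (3.822×10^-2)²/(2×4π×10⁻⁷) = 581.2 J/m³.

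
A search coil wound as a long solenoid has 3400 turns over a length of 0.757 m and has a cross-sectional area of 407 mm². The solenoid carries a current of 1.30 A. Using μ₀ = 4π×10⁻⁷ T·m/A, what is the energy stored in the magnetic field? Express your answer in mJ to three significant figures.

U ≈ 6.60 mJ

A = 407 mm² = 4.070×10^-4 m².
L = μ₀N²A/ℓ = (4π×10⁻⁷)(3400)²(4.070×10^-4)/(0.757) = 7.810×10^-3 H.
U = ½LI² = ½(7.810×10^-3)(1.30)² = 6.600×10^-3 J.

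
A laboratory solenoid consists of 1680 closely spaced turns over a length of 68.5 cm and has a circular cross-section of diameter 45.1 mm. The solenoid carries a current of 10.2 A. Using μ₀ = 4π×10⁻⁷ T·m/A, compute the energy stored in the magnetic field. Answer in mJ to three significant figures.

U ≈ 430 mJ

A = π(d/2)² = π(2.255×10^-2 m)² = 1.598×10^-3 m².
L = μ₀N²A/ℓ = (4π×10⁻⁷)(1680)²(1.598×10^-3)/(0.685) = 8.271×10^-3 H.
U = ½LI² = ½(8.271×10^-3)(10.2)² = 0.4303 J.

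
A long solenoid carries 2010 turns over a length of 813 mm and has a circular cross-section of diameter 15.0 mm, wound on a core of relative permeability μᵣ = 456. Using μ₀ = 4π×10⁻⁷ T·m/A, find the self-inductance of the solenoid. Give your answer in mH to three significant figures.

L ≈ 503 mH

A = π(d/2)² = π(7.500×10^-3 m)² = 1.767×10^-4 m².
For a long solenoid, L = μ₀μᵣN²A/ℓ.
L = (4π×10⁻⁷)(456)(2010)²(1.767×10^-4)/(0.813 m) = 0.5032 H.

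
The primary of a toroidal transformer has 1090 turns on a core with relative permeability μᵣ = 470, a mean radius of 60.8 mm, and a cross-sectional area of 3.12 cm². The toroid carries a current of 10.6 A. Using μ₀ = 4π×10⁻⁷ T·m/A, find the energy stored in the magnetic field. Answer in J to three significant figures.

U ≈ 32.2 J

L = μ₀μᵣN²A/(2πR) = (4π×10⁻⁷)(470)(1090)²(3.120×10^-4)/(2π×6.080×10^-2) = 0.5731 H.
U = ½LI² = ½(0.5731)(10.6)² = 32.2 J.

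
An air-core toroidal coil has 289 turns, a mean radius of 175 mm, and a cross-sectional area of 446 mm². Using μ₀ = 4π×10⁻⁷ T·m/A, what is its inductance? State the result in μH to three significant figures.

For a thin toroid, L = μ₀N²A/(2πR).
L = (4π×10⁻⁷)(289)²(4.460×10^-4) / (2π×0.175 m) = 4.257×10^-5 H.

L ≈ 42.6 μH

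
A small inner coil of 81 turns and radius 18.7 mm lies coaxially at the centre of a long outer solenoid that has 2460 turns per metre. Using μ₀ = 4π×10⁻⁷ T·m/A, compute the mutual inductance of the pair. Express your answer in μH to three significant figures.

M ≈ 275 μH

The outer solenoid produces a uniform field B₁ = μ₀n₁I₁ across the inner coil,
so the flux linkage is N₂Φ = N₂B₁A₂ = μ₀n₁N₂A₂·I₁, giving M = μ₀n₁N₂A₂.
A₂ = πr² = π(1.870×10^-2 m)² = 1.099×10^-3 m².
M = (4π×10⁻⁷)(2460)(81)(1.099×10^-3) = 2.751×10^-4 H.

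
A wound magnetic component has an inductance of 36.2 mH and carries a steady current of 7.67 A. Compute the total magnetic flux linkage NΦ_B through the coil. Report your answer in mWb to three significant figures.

NΦ_B ≈ 278 mWb

From L = NΦ_B/I, the flux linkage is NΦ_B = LI.
NΦ_B = (3.620×10^-2 H)(7.67 A) = 0.2777 Wb.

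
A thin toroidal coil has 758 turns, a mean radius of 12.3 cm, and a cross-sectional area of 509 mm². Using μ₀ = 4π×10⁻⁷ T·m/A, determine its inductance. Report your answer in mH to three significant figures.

For a thin toroid, L = μ₀N²A/(2πR).
L = (4π×10⁻⁷)(758)²(5.090×10^-4) / (2π×0.123 m) = 4.755×10^-4 H.

L ≈ 0.476 mH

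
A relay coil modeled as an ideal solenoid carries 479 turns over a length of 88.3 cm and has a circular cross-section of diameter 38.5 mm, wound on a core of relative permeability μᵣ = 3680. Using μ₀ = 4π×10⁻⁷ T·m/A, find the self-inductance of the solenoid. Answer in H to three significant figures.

L ≈ 1.40 H

A = π(d/2)² = π(1.925×10^-2 m)² = 1.164×10^-3 m².
For a long solenoid, L = μ₀μᵣN²A/ℓ.
L = (4π×10⁻⁷)(3680)(479)²(1.164×10^-3)/(0.883 m) = 1.399 H.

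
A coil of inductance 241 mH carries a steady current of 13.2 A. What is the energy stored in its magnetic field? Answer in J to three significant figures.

Stored magnetic energy: U = ½LI².
U = ½(0.241 H)(13.2 A)² = 21 J.

U ≈ 21.0 J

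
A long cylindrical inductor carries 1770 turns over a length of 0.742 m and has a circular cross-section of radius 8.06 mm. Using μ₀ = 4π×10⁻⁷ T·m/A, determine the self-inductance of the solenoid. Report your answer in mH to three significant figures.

L ≈ 1.08 mH

A = πr² = π(8.060×10^-3 m)² = 2.041×10^-4 m².
For a long solenoid, L = μ₀N²A/ℓ.
L = (4π×10⁻⁷)(1770)²(2.041×10^-4)/(0.742 m) = 1.083×10^-3 H.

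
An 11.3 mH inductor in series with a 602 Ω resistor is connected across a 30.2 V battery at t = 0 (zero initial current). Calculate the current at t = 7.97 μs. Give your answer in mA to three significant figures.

τ = L/R = 1.130×10^-2/602 = 1.877×10^-5 s; final current I_∞ = ε/R = 30.2/602 = 5.017×10^-2 A.
I(t) = I_∞(1 − e^(−t/τ)) with t/τ = 0.425.
I = (5.017×10^-2)(1 − e^(−0.425)) = 1.736×10^-2 A.

I ≈ 17.4 mA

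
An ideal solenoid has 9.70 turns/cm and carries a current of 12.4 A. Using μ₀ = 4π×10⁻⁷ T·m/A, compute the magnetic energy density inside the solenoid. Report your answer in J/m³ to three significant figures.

u ≈ 90.9 J/m³

B = μ₀nI = (4π×10⁻⁷)(970)(12.4) = 1.511×10^-2 T.
u = B²/(2μ₀) = (1.511×10^-2)²/(2×4π×10⁻⁷) = 90.9 J/m³.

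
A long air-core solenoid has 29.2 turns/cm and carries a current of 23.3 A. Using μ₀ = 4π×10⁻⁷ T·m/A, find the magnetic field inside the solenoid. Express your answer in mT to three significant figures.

Inside a long solenoid, B = μ₀nI.
B = (4π×10⁻⁷)(2.920×10^3 m⁻¹)(23.3 A) = 8.550×10^-2 T.

B ≈ 85.5 mT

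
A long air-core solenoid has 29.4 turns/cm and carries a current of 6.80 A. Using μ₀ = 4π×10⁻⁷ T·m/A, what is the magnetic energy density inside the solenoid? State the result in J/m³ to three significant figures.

B = μ₀nI = (4π×10⁻⁷)(2.940×10^3)(6.80) = 2.512×10^-2 T.
u = B²/(2μ₀) = (2.512×10^-2)²/(2×4π×10⁻⁷) = 251.1 J/m³.

u ≈ 251 J/m³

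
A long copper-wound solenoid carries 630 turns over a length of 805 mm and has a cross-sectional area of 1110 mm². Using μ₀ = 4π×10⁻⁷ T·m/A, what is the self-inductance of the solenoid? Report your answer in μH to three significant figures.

L ≈ 688 μH

A = 1110 mm² = 1.110×10^-3 m².
For a long solenoid, L = μ₀N²A/ℓ.
L = (4π×10⁻⁷)(630)²(1.110×10^-3)/(0.805 m) = 6.877×10^-4 H.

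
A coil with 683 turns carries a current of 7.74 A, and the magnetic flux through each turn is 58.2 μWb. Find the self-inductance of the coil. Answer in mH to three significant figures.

L ≈ 5.14 mH

Self-inductance is defined by L = NΦ_B/I (flux linkage over current).
L = (683)(5.820×10^-5 Wb)/(7.74 A) = 5.136×10^-3 H.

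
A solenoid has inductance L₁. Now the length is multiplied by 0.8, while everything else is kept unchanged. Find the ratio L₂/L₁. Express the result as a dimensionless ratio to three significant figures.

L₂/L₁ = 1.25

For a solenoid, L ∝ μᵣN²A/ℓ.
L₂/L₁ = (0.8)^-1 = 1.25.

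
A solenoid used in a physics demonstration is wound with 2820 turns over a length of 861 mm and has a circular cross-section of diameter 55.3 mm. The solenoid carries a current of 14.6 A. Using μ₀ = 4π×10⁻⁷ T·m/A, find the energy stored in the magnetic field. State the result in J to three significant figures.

A = π(d/2)² = π(2.765×10^-2 m)² = 2.402×10^-3 m².
L = μ₀N²A/ℓ = (4π×10⁻⁷)(2820)²(2.402×10^-3)/(0.861) = 2.788×10^-2 H.
U = ½LI² = ½(2.788×10^-2)(14.6)² = 2.971 J.

U ≈ 2.97 J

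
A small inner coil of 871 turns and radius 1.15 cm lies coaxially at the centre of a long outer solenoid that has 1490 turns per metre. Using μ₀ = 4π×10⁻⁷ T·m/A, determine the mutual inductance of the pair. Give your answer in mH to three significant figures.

M ≈ 0.678 mH

The outer solenoid produces a uniform field B₁ = μ₀n₁I₁ across the inner coil,
so the flux linkage is N₂Φ = N₂B₁A₂ = μ₀n₁N₂A₂·I₁, giving M = μ₀n₁N₂A₂.
A₂ = πr² = π(1.150×10^-2 m)² = 4.1548×10^-4 m².
M = (4π×10⁻⁷)(1490)(871)(4.1548×10^-4) = 6.776×10^-4 H.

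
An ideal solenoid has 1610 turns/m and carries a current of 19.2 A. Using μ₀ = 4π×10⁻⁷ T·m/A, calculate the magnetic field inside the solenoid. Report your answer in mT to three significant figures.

B ≈ 38.8 mT

Inside a long solenoid, B = μ₀nI.
B = (4π×10⁻⁷)(1.610×10^3 m⁻¹)(19.2 A) = 3.8845×10^-2 T.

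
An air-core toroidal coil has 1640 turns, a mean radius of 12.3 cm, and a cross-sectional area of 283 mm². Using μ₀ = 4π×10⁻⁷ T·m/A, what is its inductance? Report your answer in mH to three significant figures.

For a thin toroid, L = μ₀N²A/(2πR).
L = (4π×10⁻⁷)(1640)²(2.830×10^-4) / (2π×0.123 m) = 1.238×10^-3 H.

L ≈ 1.24 mH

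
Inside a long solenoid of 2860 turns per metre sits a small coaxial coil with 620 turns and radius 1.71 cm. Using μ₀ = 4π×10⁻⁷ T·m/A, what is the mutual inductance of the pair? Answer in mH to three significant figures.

M ≈ 2.05 mH

The outer solenoid produces a uniform field B₁ = μ₀n₁I₁ across the inner coil,
so the flux linkage is N₂Φ = N₂B₁A₂ = μ₀n₁N₂A₂·I₁, giving M = μ₀n₁N₂A₂.
A₂ = πr² = π(1.710×10^-2 m)² = 9.186×10^-4 m².
M = (4π×10⁻⁷)(2860)(620)(9.186×10^-4) = 2.047×10^-3 H.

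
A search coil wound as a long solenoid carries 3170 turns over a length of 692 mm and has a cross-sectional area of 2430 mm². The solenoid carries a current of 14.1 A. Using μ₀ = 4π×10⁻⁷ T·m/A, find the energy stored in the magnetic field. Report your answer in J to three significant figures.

A = 2430 mm² = 2.430×10^-3 m².
L = μ₀N²A/ℓ = (4π×10⁻⁷)(3170)²(2.430×10^-3)/(0.692) = 4.434×10^-2 H.
U = ½LI² = ½(4.434×10^-2)(14.1)² = 4.408 J.

U ≈ 4.41 J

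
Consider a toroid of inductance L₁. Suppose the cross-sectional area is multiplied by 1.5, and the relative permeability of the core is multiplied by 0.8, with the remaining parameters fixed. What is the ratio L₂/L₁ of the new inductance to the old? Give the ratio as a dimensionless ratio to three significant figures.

For a toroid, L ∝ μᵣN²A/R.
L₂/L₁ = (1.5) × (0.8) = 1.20.

L₂/L₁ = 1.20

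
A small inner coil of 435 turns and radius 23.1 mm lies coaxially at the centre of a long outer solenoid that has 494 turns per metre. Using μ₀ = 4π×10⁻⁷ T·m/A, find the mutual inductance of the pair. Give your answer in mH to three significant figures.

M ≈ 0.453 mH

The outer solenoid produces a uniform field B₁ = μ₀n₁I₁ across the inner coil,
so the flux linkage is N₂Φ = N₂B₁A₂ = μ₀n₁N₂A₂·I₁, giving M = μ₀n₁N₂A₂.
A₂ = πr² = π(2.310×10^-2 m)² = 1.676×10^-3 m².
M = (4π×10⁻⁷)(494)(435)(1.676×10^-3) = 4.527×10^-4 H.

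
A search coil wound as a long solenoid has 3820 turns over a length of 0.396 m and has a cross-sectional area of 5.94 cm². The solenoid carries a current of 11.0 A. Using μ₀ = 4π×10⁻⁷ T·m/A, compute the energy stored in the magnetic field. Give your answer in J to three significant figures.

A = 5.94 cm² = 5.940×10^-4 m².
L = μ₀N²A/ℓ = (4π×10⁻⁷)(3820)²(5.940×10^-4)/(0.396) = 2.751×10^-2 H.
U = ½LI² = ½(2.751×10^-2)(11.0)² = 1.664 J.

U ≈ 1.66 J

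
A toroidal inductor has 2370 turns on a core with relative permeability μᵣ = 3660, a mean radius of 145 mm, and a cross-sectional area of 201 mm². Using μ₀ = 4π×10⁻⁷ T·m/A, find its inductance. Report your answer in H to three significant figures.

For a thin toroid, L = μ₀μᵣN²A/(2πR).
L = (4π×10⁻⁷)(3660)(2370)²(2.010×10^-4) / (2π×0.145 m) = 5.699 H.

L ≈ 5.70 H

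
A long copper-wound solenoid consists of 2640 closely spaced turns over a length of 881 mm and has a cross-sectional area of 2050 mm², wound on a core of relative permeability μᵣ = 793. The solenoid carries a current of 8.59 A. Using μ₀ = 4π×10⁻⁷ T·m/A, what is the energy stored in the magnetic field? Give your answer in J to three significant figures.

A = 2050 mm² = 2.050×10^-3 m².
L = μ₀μᵣN²A/ℓ = (4π×10⁻⁷)(793)(2640)²(2.050×10^-3)/(0.881) = 16.16 H.
U = ½LI² = ½(16.16)(8.59)² = 596.2 J.

U ≈ 596 J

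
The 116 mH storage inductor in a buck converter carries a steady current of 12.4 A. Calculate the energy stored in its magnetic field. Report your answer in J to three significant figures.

Stored magnetic energy: U = ½LI².
U = ½(0.116 H)(12.4 A)² = 8.918 J.

U ≈ 8.92 J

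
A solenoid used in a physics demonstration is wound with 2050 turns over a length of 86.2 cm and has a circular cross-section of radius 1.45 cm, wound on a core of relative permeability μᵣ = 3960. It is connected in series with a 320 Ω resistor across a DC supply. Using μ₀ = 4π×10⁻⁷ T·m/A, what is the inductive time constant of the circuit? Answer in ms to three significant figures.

τ ≈ 50.1 ms

A = πr² = π(1.450×10^-2 m)² = 6.605×10^-4 m².
L = μ₀μᵣN²A/ℓ = (4π×10⁻⁷)(3960)(2050)²(6.605×10^-4)/(0.862) = 16.02 H.
τ = L/R = (16.02)/(320) = 5.008×10^-2 s.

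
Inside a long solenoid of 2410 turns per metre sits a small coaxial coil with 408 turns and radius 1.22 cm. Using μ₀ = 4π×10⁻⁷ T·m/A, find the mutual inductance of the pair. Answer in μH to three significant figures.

The outer solenoid produces a uniform field B₁ = μ₀n₁I₁ across the inner coil,
so the flux linkage is N₂Φ = N₂B₁A₂ = μ₀n₁N₂A₂·I₁, giving M = μ₀n₁N₂A₂.
A₂ = πr² = π(1.220×10^-2 m)² = 4.676×10^-4 m².
M = (4π×10⁻⁷)(2410)(408)(4.676×10^-4) = 5.778×10^-4 H.

M ≈ 578 μH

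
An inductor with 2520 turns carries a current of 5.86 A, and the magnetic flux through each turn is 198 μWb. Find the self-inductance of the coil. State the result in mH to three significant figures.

L ≈ 85.1 mH

Self-inductance is defined by L = NΦ_B/I (flux linkage over current).
L = (2520)(1.980×10^-4 Wb)/(5.86 A) = 8.5147×10^-2 H.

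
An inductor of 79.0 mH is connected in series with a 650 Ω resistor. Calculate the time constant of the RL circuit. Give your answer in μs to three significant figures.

τ ≈ 122 μs

τ = L/R = (7.900×10^-2 H)/(650 Ω) = 1.215×10^-4 s.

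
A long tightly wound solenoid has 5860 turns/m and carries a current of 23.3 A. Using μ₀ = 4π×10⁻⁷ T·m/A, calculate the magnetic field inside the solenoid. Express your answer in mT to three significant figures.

B ≈ 172 mT

Inside a long solenoid, B = μ₀nI.
B = (4π×10⁻⁷)(5.860×10^3 m⁻¹)(23.3 A) = 0.1716 T.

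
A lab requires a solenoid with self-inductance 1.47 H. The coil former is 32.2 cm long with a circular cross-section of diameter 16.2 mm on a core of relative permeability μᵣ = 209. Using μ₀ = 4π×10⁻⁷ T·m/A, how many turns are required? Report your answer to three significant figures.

A = π(d/2)² = π(8.100×10^-3 m)² = 2.061×10^-4 m².
From L = μ₀μᵣN²A/ℓ, N = √(Lℓ / (μ₀μᵣA)).
N = √[(1.47)(0.322) / ((4π×10⁻⁷)(209)×2.061×10^-4)] = √(8.744×10^6) ≈ 2957.0.

N ≈ 2960 turns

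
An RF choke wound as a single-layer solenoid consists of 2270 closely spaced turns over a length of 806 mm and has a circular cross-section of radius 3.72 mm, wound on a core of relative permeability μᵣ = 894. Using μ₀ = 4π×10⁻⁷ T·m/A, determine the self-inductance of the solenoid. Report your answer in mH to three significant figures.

A = πr² = π(3.720×10^-3 m)² = 4.347×10^-5 m².
For a long solenoid, L = μ₀μᵣN²A/ℓ.
L = (4π×10⁻⁷)(894)(2270)²(4.347×10^-5)/(0.806 m) = 0.3122 H.

L ≈ 312 mH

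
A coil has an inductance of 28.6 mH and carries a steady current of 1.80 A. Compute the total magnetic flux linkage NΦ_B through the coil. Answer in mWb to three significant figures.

NΦ_B ≈ 51.5 mWb

From L = NΦ_B/I, the flux linkage is NΦ_B = LI.
NΦ_B = (2.860×10^-2 H)(1.80 A) = 5.148×10^-2 Wb.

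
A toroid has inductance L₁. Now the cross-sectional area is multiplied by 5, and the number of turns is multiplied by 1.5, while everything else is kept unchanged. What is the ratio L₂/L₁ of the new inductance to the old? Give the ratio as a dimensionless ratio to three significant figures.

For a toroid, L ∝ μᵣN²A/R.
L₂/L₁ = (5) × (1.5)^2 = 11.3.

L₂/L₁ = 11.3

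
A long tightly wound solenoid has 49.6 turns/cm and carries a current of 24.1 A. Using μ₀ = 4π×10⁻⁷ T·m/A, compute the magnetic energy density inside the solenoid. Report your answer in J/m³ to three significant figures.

B = μ₀nI = (4π×10⁻⁷)(4.960×10^3)(24.1) = 0.1502 T.
u = B²/(2μ₀) = (0.1502)²/(2×4π×10⁻⁷) = 8.978×10^3 J/m³.

u ≈ 8980 J/m³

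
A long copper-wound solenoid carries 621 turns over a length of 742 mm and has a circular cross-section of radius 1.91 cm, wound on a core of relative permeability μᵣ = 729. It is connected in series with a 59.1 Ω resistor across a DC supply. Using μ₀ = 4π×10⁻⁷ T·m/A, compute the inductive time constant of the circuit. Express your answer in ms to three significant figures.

A = πr² = π(1.910×10^-2 m)² = 1.146×10^-3 m².
L = μ₀μᵣN²A/ℓ = (4π×10⁻⁷)(729)(621)²(1.146×10^-3)/(0.742) = 0.5457 H.
τ = L/R = (0.5457)/(59.1) = 9.233×10^-3 s.

τ ≈ 9.23 ms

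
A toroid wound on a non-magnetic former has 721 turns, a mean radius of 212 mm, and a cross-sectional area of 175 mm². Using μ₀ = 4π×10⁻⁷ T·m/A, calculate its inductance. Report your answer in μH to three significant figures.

L ≈ 85.8 μH

For a thin toroid, L = μ₀N²A/(2πR).
L = (4π×10⁻⁷)(721)²(1.750×10^-4) / (2π×0.212 m) = 8.582×10^-5 H.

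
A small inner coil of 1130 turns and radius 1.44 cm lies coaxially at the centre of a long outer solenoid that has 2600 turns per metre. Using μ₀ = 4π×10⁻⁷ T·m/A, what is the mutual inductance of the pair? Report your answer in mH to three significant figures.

The outer solenoid produces a uniform field B₁ = μ₀n₁I₁ across the inner coil,
so the flux linkage is N₂Φ = N₂B₁A₂ = μ₀n₁N₂A₂·I₁, giving M = μ₀n₁N₂A₂.
A₂ = πr² = π(1.440×10^-2 m)² = 6.514×10^-4 m².
M = (4π×10⁻⁷)(2600)(1130)(6.514×10^-4) = 2.405×10^-3 H.

M ≈ 2.41 mH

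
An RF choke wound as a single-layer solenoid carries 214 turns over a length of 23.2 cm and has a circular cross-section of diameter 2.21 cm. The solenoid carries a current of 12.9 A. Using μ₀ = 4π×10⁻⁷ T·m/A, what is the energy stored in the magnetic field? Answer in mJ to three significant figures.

U ≈ 7.92 mJ

A = π(d/2)² = π(1.105×10^-2 m)² = 3.836×10^-4 m².
L = μ₀N²A/ℓ = (4π×10⁻⁷)(214)²(3.836×10^-4)/(0.232) = 9.515×10^-5 H.
U = ½LI² = ½(9.515×10^-5)(12.9)² = 7.917×10^-3 J.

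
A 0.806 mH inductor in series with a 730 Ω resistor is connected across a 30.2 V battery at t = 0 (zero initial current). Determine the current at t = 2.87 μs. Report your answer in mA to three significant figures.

τ = L/R = 8.060×10^-4/730 = 1.104×10^-6 s; final current I_∞ = ε/R = 30.2/730 = 4.137×10^-2 A.
I(t) = I_∞(1 − e^(−t/τ)) with t/τ = 2.599.
I = (4.137×10^-2)(1 − e^(−2.599)) = 3.830×10^-2 A.

I ≈ 38.3 mA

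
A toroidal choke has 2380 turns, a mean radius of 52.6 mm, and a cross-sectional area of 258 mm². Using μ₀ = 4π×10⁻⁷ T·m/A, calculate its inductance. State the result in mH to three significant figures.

L ≈ 5.56 mH

For a thin toroid, L = μ₀N²A/(2πR).
L = (4π×10⁻⁷)(2380)²(2.580×10^-4) / (2π×5.260×10^-2 m) = 5.557×10^-3 H.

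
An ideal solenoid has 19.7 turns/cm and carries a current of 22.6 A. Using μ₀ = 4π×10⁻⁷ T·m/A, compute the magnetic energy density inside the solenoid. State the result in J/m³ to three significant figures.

u ≈ 1250 J/m³

B = μ₀nI = (4π×10⁻⁷)(1.970×10^3)(22.6) = 5.5948×10^-2 T.
u = B²/(2μ₀) = (5.5948×10^-2)²/(2×4π×10⁻⁷) = 1.245×10^3 J/m³.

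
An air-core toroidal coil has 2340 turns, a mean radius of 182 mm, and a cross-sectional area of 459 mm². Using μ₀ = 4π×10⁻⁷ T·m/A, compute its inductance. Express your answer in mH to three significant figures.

L ≈ 2.76 mH

For a thin toroid, L = μ₀N²A/(2πR).
L = (4π×10⁻⁷)(2340)²(4.590×10^-4) / (2π×0.182 m) = 2.762×10^-3 H.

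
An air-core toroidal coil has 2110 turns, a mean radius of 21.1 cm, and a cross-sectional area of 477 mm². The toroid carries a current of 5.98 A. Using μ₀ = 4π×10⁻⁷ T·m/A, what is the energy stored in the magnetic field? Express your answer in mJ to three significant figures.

U ≈ 36.0 mJ

L = μ₀N²A/(2πR) = (4π×10⁻⁷)(2110)²(4.770×10^-4)/(2π×0.211) = 2.013×10^-3 H.
U = ½LI² = ½(2.013×10^-3)(5.98)² = 3.599×10^-2 J.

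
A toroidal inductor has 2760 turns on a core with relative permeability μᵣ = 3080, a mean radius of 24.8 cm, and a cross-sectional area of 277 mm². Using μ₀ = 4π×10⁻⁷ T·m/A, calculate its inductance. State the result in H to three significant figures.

For a thin toroid, L = μ₀μᵣN²A/(2πR).
L = (4π×10⁻⁷)(3080)(2760)²(2.770×10^-4) / (2π×0.248 m) = 5.241 H.

L ≈ 5.24 H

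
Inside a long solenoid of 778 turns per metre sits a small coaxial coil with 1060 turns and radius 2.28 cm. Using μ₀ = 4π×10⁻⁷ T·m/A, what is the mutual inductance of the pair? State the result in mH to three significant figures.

The outer solenoid produces a uniform field B₁ = μ₀n₁I₁ across the inner coil,
so the flux linkage is N₂Φ = N₂B₁A₂ = μ₀n₁N₂A₂·I₁, giving M = μ₀n₁N₂A₂.
A₂ = πr² = π(2.280×10^-2 m)² = 1.633×10^-3 m².
M = (4π×10⁻⁷)(778)(1060)(1.633×10^-3) = 1.692×10^-3 H.

M ≈ 1.69 mH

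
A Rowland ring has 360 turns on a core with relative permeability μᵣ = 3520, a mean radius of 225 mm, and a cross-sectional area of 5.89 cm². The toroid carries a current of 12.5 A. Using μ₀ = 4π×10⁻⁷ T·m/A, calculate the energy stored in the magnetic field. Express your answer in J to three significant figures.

U ≈ 18.7 J

L = μ₀μᵣN²A/(2πR) = (4π×10⁻⁷)(3520)(360)²(5.890×10^-4)/(2π×0.225) = 0.2388 H.
U = ½LI² = ½(0.2388)(12.5)² = 18.66 J.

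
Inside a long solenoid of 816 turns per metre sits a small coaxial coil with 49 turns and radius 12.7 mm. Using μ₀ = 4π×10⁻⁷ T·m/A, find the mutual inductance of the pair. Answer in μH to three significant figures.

M ≈ 25.5 μH

The outer solenoid produces a uniform field B₁ = μ₀n₁I₁ across the inner coil,
so the flux linkage is N₂Φ = N₂B₁A₂ = μ₀n₁N₂A₂·I₁, giving M = μ₀n₁N₂A₂.
A₂ = πr² = π(1.270×10^-2 m)² = 5.067×10^-4 m².
M = (4π×10⁻⁷)(816)(49)(5.067×10^-4) = 2.546×10^-5 H.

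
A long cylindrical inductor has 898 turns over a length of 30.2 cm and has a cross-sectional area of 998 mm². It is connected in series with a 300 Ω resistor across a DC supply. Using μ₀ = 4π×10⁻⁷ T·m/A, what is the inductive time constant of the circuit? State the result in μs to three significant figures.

A = 998 mm² = 9.980×10^-4 m².
L = μ₀N²A/ℓ = (4π×10⁻⁷)(898)²(9.980×10^-4)/(0.302) = 3.349×10^-3 H.
τ = L/R = (3.349×10^-3)/(300) = 1.116×10^-5 s.

τ ≈ 11.2 μs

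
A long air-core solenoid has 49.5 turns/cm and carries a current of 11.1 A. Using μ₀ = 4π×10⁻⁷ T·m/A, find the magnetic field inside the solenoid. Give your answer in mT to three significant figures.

Inside a long solenoid, B = μ₀nI.
B = (4π×10⁻⁷)(4.950×10^3 m⁻¹)(11.1 A) = 6.9046×10^-2 T.

B ≈ 69.0 mT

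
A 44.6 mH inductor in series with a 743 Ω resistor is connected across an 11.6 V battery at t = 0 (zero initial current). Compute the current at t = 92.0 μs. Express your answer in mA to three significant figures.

I ≈ 12.2 mA

τ = L/R = 4.460×10^-2/743 = 6.003×10^-5 s; final current I_∞ = ε/R = 11.6/743 = 1.561×10^-2 A.
I(t) = I_∞(1 − e^(−t/τ)) with t/τ = 1.533.
I = (1.561×10^-2)(1 − e^(−1.533)) = 1.224×10^-2 A.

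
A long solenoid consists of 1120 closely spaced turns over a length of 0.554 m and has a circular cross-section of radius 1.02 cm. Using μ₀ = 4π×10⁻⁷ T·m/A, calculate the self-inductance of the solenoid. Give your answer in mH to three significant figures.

L ≈ 0.930 mH

A = πr² = π(1.020×10^-2 m)² = 3.269×10^-4 m².
For a long solenoid, L = μ₀N²A/ℓ.
L = (4π×10⁻⁷)(1120)²(3.269×10^-4)/(0.554 m) = 9.300×10^-4 H.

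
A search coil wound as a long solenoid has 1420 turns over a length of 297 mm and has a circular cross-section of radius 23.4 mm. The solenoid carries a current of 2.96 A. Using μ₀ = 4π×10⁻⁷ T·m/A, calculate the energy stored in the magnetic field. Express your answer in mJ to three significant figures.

A = πr² = π(2.340×10^-2 m)² = 1.720×10^-3 m².
L = μ₀N²A/ℓ = (4π×10⁻⁷)(1420)²(1.720×10^-3)/(0.297) = 1.468×10^-2 H.
U = ½LI² = ½(1.468×10^-2)(2.96)² = 6.429×10^-2 J.

U ≈ 64.3 mJ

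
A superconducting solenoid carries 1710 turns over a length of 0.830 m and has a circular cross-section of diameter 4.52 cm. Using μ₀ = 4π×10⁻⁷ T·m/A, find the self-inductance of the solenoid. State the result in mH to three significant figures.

A = π(d/2)² = π(2.260×10^-2 m)² = 1.6046×10^-3 m².
For a long solenoid, L = μ₀N²A/ℓ.
L = (4π×10⁻⁷)(1710)²(1.6046×10^-3)/(0.83 m) = 7.104×10^-3 H.

L ≈ 7.10 mH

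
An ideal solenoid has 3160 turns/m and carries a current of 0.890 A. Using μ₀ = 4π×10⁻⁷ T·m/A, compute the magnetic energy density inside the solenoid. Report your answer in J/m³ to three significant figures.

B = μ₀nI = (4π×10⁻⁷)(3.160×10^3)(0.890) = 3.534×10^-3 T.
u = B²/(2μ₀) = (3.534×10^-3)²/(2×4π×10⁻⁷) = 4.97 J/m³.

u ≈ 4.97 J/m³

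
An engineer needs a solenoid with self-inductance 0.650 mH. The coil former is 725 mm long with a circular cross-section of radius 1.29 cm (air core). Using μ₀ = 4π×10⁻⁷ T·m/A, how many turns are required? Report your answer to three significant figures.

A = πr² = π(1.290×10^-2 m)² = 5.228×10^-4 m².
From L = μ₀N²A/ℓ, N = √(Lℓ / (μ₀A)).
N = √[(6.500×10^-4)(0.725) / ((4π×10⁻⁷)×5.228×10^-4)] = √(7.173×10^5) ≈ 846.9.

N ≈ 847 turns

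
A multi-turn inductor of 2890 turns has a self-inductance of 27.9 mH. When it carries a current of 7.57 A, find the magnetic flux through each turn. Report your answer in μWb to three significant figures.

Φ_B ≈ 73.1 μWb

From L = NΦ_B/I, the flux per turn is Φ_B = LI/N.
Φ_B = (2.790×10^-2 H)(7.57 A)/2890 = 7.308×10^-5 Wb.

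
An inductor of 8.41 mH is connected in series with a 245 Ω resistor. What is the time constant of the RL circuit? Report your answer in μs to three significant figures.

τ = L/R = (8.410×10^-3 H)/(245 Ω) = 3.433×10^-5 s.

τ ≈ 34.3 μs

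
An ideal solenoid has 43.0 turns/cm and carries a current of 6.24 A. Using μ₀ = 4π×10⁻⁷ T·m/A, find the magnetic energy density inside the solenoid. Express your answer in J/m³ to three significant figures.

B = μ₀nI = (4π×10⁻⁷)(4.300×10^3)(6.24) = 3.372×10^-2 T.
u = B²/(2μ₀) = (3.372×10^-2)²/(2×4π×10⁻⁷) = 452.4 J/m³.

u ≈ 452 J/m³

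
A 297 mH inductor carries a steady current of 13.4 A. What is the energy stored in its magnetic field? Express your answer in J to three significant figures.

Stored magnetic energy: U = ½LI².
U = ½(0.297 H)(13.4 A)² = 26.66 J.

U ≈ 26.7 J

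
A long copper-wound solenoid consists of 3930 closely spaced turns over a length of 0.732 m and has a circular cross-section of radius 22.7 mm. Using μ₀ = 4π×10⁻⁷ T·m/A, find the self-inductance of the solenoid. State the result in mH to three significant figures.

A = πr² = π(2.270×10^-2 m)² = 1.619×10^-3 m².
For a long solenoid, L = μ₀N²A/ℓ.
L = (4π×10⁻⁷)(3930)²(1.619×10^-3)/(0.732 m) = 4.292×10^-2 H.

L ≈ 42.9 mH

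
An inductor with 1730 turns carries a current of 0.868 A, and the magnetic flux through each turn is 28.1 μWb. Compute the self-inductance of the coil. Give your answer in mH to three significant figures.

L ≈ 56.0 mH

Self-inductance is defined by L = NΦ_B/I (flux linkage over current).
L = (1730)(2.810×10^-5 Wb)/(0.868 A) = 5.601×10^-2 H.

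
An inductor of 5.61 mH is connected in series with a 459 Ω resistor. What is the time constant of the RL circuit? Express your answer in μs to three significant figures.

τ = L/R = (5.610×10^-3 H)/(459 Ω) = 1.222×10^-5 s.

τ ≈ 12.2 μs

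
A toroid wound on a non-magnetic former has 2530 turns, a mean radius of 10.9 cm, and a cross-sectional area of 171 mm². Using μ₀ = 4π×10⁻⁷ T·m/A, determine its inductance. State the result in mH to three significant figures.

L ≈ 2.01 mH

For a thin toroid, L = μ₀N²A/(2πR).
L = (4π×10⁻⁷)(2530)²(1.710×10^-4) / (2π×0.109 m) = 2.008×10^-3 H.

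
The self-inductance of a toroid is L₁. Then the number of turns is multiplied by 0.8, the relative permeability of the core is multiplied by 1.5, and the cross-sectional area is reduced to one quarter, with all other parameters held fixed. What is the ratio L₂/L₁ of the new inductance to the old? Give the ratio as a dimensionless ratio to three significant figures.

L₂/L₁ = 0.240

For a toroid, L ∝ μᵣN²A/R.
L₂/L₁ = (0.8)^2 × (1.5) × (0.25) = 0.240.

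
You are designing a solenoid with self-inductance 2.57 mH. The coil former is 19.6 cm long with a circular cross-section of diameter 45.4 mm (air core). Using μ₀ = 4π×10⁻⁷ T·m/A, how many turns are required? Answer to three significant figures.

N ≈ 498 turns

A = π(d/2)² = π(2.270×10^-2 m)² = 1.619×10^-3 m².
From L = μ₀N²A/ℓ, N = √(Lℓ / (μ₀A)).
N = √[(2.570×10^-3)(0.196) / ((4π×10⁻⁷)×1.619×10^-3)] = √(2.476×10^5) ≈ 497.6.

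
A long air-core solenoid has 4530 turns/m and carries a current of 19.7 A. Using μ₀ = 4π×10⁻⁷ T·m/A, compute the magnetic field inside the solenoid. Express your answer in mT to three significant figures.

Inside a long solenoid, B = μ₀nI.
B = (4π×10⁻⁷)(4.530×10^3 m⁻¹)(19.7 A) = 0.1121 T.

B ≈ 112 mT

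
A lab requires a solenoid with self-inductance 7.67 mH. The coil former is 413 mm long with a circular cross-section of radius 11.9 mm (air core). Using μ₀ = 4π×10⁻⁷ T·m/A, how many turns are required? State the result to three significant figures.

A = πr² = π(1.190×10^-2 m)² = 4.449×10^-4 m².
From L = μ₀N²A/ℓ, N = √(Lℓ / (μ₀A)).
N = √[(7.670×10^-3)(0.413) / ((4π×10⁻⁷)×4.449×10^-4)] = √(5.666×10^6) ≈ 2380.4.

N ≈ 2380 turns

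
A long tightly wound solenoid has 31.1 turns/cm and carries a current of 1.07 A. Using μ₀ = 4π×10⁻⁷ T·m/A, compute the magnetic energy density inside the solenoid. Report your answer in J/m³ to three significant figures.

B = μ₀nI = (4π×10⁻⁷)(3.110×10^3)(1.07) = 4.182×10^-3 T.
u = B²/(2μ₀) = (4.182×10^-3)²/(2×4π×10⁻⁷) = 6.958 J/m³.

u ≈ 6.96 J/m³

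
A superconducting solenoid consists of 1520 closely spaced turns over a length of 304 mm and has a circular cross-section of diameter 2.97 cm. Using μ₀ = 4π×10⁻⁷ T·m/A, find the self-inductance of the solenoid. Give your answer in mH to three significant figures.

A = π(d/2)² = π(1.485×10^-2 m)² = 6.928×10^-4 m².
For a long solenoid, L = μ₀N²A/ℓ.
L = (4π×10⁻⁷)(1520)²(6.928×10^-4)/(0.304 m) = 6.616×10^-3 H.

L ≈ 6.62 mH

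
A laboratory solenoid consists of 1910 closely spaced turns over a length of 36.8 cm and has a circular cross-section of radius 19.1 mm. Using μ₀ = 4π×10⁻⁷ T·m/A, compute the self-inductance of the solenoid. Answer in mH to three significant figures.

A = πr² = π(1.910×10^-2 m)² = 1.146×10^-3 m².
For a long solenoid, L = μ₀N²A/ℓ.
L = (4π×10⁻⁷)(1910)²(1.146×10^-3)/(0.368 m) = 1.428×10^-2 H.

L ≈ 14.3 mH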